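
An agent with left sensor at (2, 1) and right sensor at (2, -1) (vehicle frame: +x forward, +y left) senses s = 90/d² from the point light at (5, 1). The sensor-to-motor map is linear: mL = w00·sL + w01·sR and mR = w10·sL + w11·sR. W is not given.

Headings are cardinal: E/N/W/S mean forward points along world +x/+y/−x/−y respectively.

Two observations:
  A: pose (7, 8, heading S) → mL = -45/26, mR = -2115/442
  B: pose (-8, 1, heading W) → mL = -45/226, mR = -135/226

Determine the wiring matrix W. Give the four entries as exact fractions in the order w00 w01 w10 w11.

0 -1/2 -1/2 -1

obs A: pose=(7,8,S) → sL=45/17, sR=45/13, mL=-45/26, mR=-2115/442
obs B: pose=(-8,1,W) → sL=45/113, sR=45/113, mL=-45/226, mR=-135/226
sensor matrix S = [[45/17, 45/13], [45/113, 45/113]]; det S = -8100/24973
solve [mL_A; mL_B] = S·[w00; w01] and [mR_A; mR_B] = S·[w10; w11]:
  w00 = 0, w01 = -1/2, w10 = -1/2, w11 = -1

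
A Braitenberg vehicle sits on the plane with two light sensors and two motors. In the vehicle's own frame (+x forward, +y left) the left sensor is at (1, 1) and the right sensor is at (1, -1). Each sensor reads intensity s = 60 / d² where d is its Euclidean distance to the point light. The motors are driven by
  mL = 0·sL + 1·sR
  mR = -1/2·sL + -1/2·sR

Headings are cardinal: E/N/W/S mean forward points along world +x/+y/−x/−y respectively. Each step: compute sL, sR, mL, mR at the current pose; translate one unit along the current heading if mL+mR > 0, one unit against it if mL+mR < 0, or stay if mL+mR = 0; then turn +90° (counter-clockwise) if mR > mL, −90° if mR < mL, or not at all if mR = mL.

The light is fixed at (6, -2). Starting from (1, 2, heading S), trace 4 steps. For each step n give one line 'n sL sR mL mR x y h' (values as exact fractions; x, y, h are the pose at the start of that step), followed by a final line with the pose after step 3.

n=0: pose=(1,2,S); sL=12/5, sR=4/3; mL=4/3, mR=-28/15; mL+mR=-8/15 → advance -1; mR−mL=-16/5 → turn -1·90°
n=1: pose=(1,3,W); sL=15/13, sR=5/6; mL=5/6, mR=-155/156; mL+mR=-25/156 → advance -1; mR−mL=-95/52 → turn -1·90°
n=2: pose=(2,3,N); sL=60/61, sR=4/3; mL=4/3, mR=-212/183; mL+mR=32/183 → advance +1; mR−mL=-152/61 → turn -1·90°
n=3: pose=(2,4,E); sL=30/29, sR=30/17; mL=30/17, mR=-690/493; mL+mR=180/493 → advance +1; mR−mL=-1560/493 → turn -1·90°

0 12/5 4/3 4/3 -28/15 1 2 S
1 15/13 5/6 5/6 -155/156 1 3 W
2 60/61 4/3 4/3 -212/183 2 3 N
3 30/29 30/17 30/17 -690/493 2 4 E
final 3 4 S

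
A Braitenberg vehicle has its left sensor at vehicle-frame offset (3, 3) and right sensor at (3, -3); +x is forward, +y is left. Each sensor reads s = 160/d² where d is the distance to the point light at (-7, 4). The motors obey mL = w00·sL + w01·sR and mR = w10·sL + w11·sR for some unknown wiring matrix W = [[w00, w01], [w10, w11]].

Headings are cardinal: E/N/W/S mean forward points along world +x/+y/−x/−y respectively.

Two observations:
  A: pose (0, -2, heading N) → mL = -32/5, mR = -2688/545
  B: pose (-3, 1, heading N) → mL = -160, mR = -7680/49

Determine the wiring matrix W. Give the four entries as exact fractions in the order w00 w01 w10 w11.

-1 0 -1 1

obs A: pose=(0,-2,N) → sL=32/5, sR=160/109, mL=-32/5, mR=-2688/545
obs B: pose=(-3,1,N) → sL=160, sR=160/49, mL=-160, mR=-7680/49
sensor matrix S = [[32/5, 160/109], [160, 160/49]]; det S = -1142784/5341
solve [mL_A; mL_B] = S·[w00; w01] and [mR_A; mR_B] = S·[w10; w11]:
  w00 = -1, w01 = 0, w10 = -1, w11 = 1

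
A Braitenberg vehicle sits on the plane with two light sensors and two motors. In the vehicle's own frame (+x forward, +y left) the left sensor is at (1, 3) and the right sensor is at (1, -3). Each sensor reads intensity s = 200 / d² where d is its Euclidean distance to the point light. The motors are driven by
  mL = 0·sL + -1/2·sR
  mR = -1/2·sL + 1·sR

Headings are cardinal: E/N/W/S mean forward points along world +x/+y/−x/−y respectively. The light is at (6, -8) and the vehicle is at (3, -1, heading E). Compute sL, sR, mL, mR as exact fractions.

left sensor world pos  = (4, 2); dL² = 104
right sensor world pos = (4, -4); dR² = 20
sL = 200/104 = 25/13
sR = 200/20 = 10
mL = 0·sL + -1/2·sR = -5
mR = -1/2·sL + 1·sR = 235/26

25/13 10 -5 235/26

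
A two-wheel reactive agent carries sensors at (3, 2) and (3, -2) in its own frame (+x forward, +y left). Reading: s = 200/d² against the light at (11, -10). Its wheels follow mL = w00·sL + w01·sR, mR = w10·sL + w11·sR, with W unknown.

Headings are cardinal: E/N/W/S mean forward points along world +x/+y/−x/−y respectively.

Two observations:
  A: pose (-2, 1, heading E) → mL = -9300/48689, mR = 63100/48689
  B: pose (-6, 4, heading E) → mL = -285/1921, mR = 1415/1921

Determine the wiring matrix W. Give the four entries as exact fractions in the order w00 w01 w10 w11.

obs A: pose=(-2,1,E) → sL=200/269, sR=200/181, mL=-9300/48689, mR=63100/48689
obs B: pose=(-6,4,E) → sL=50/113, sR=10/17, mL=-285/1921, mR=1415/1921
sensor matrix S = [[200/269, 200/181], [50/113, 10/17]]; det S = -4824000/93531569
solve [mL_A; mL_B] = S·[w00; w01] and [mR_A; mR_B] = S·[w10; w11]:
  w00 = -1, w01 = 1/2, w10 = 1, w11 = 1/2

-1 1/2 1 1/2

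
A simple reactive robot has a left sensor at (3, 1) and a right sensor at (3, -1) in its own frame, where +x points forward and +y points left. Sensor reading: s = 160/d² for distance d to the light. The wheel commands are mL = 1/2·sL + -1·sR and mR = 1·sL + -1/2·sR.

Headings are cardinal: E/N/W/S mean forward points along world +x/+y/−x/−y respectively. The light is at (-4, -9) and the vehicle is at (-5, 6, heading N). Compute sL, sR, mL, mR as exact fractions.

left sensor world pos  = (-6, 9); dL² = 328
right sensor world pos = (-4, 9); dR² = 324
sL = 160/328 = 20/41
sR = 160/324 = 40/81
mL = 1/2·sL + -1·sR = -830/3321
mR = 1·sL + -1/2·sR = 800/3321

20/41 40/81 -830/3321 800/3321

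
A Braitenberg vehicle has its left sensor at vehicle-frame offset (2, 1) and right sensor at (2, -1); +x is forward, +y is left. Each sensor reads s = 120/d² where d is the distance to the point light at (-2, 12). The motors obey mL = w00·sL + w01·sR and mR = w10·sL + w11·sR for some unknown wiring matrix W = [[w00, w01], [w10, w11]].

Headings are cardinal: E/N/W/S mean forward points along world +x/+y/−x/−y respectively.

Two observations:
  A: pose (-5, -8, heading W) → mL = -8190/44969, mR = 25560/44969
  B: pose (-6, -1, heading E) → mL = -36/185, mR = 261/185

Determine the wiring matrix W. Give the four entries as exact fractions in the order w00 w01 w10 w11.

obs A: pose=(-5,-8,W) → sL=60/233, sR=60/193, mL=-8190/44969, mR=25560/44969
obs B: pose=(-6,-1,E) → sL=30/37, sR=3/5, mL=-36/185, mR=261/185
sensor matrix S = [[60/233, 60/193], [30/37, 3/5]]; det S = -162324/1663853
solve [mL_A; mL_B] = S·[w00; w01] and [mR_A; mR_B] = S·[w10; w11]:
  w00 = 1/2, w01 = -1, w10 = 1, w11 = 1

1/2 -1 1 1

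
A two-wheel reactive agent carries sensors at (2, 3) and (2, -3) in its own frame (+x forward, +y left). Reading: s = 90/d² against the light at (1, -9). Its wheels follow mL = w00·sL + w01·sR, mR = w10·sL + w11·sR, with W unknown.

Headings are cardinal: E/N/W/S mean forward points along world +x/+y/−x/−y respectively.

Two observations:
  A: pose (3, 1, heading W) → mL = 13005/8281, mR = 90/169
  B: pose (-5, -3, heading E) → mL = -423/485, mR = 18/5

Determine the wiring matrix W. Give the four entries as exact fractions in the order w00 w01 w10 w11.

1 -1/2 0 1

obs A: pose=(3,1,W) → sL=90/49, sR=90/169, mL=13005/8281, mR=90/169
obs B: pose=(-5,-3,E) → sL=90/97, sR=18/5, mL=-423/485, mR=18/5
sensor matrix S = [[90/49, 90/169], [90/97, 18/5]]; det S = 4914432/803257
solve [mL_A; mL_B] = S·[w00; w01] and [mR_A; mR_B] = S·[w10; w11]:
  w00 = 1, w01 = -1/2, w10 = 0, w11 = 1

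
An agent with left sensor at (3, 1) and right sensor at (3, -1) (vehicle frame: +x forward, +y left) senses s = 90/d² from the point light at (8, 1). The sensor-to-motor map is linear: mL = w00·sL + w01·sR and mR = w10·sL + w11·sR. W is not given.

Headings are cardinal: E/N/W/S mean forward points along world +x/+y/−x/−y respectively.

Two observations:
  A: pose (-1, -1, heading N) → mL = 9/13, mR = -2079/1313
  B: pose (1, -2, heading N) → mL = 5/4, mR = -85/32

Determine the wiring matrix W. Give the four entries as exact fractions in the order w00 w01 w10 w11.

obs A: pose=(-1,-1,N) → sL=90/101, sR=18/13, mL=9/13, mR=-2079/1313
obs B: pose=(1,-2,N) → sL=45/32, sR=5/2, mL=5/4, mR=-85/32
sensor matrix S = [[90/101, 18/13], [45/32, 5/2]]; det S = 5895/21008
solve [mL_A; mL_B] = S·[w00; w01] and [mR_A; mR_B] = S·[w10; w11]:
  w00 = 0, w01 = 1/2, w10 = -1, w11 = -1/2

0 1/2 -1 -1/2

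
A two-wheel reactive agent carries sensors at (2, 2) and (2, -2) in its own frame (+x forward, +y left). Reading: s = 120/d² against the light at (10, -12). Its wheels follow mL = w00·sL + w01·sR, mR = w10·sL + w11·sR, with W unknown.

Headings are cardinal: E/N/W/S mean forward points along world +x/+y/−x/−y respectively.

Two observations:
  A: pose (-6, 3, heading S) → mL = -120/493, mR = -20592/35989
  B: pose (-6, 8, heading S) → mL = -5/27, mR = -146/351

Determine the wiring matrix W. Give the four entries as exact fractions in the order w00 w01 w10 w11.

obs A: pose=(-6,3,S) → sL=24/73, sR=120/493, mL=-120/493, mR=-20592/35989
obs B: pose=(-6,8,S) → sL=3/13, sR=5/27, mL=-5/27, mR=-146/351
sensor matrix S = [[24/73, 120/493], [3/13, 5/27]]; det S = 19840/4210713
solve [mL_A; mL_B] = S·[w00; w01] and [mR_A; mR_B] = S·[w10; w11]:
  w00 = 0, w01 = -1, w10 = -1, w11 = -1

0 -1 -1 -1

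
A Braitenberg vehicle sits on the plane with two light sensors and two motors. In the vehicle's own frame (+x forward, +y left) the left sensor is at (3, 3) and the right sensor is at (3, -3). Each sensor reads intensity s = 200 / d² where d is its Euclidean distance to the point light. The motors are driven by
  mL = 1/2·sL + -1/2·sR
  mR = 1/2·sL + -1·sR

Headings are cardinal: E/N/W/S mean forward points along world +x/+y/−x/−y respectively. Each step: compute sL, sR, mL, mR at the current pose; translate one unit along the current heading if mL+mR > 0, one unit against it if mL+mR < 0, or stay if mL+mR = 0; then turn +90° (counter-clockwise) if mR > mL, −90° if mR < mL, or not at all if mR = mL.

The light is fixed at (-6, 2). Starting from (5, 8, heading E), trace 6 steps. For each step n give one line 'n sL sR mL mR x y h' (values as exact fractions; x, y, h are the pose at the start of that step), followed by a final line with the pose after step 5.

0 200/277 40/41 -1440/11357 -6980/11357 5 8 E
1 100/89 100/29 -3000/2581 -7450/2581 4 8 S
2 40/13 200/149 1680/1937 380/1937 4 9 W
3 25/17 50/61 675/2074 -175/2074 3 9 N
4 40/53 200/169 -1920/8957 -7220/8957 3 10 E
5 100/73 4 -96/73 -242/73 2 10 S
final 2 11 W

n=0: pose=(5,8,E); sL=200/277, sR=40/41; mL=-1440/11357, mR=-6980/11357; mL+mR=-8420/11357 → advance -1; mR−mL=-20/41 → turn -1·90°
n=1: pose=(4,8,S); sL=100/89, sR=100/29; mL=-3000/2581, mR=-7450/2581; mL+mR=-10450/2581 → advance -1; mR−mL=-50/29 → turn -1·90°
n=2: pose=(4,9,W); sL=40/13, sR=200/149; mL=1680/1937, mR=380/1937; mL+mR=2060/1937 → advance +1; mR−mL=-100/149 → turn -1·90°
n=3: pose=(3,9,N); sL=25/17, sR=50/61; mL=675/2074, mR=-175/2074; mL+mR=250/1037 → advance +1; mR−mL=-25/61 → turn -1·90°
n=4: pose=(3,10,E); sL=40/53, sR=200/169; mL=-1920/8957, mR=-7220/8957; mL+mR=-9140/8957 → advance -1; mR−mL=-100/169 → turn -1·90°
n=5: pose=(2,10,S); sL=100/73, sR=4; mL=-96/73, mR=-242/73; mL+mR=-338/73 → advance -1; mR−mL=-2 → turn -1·90°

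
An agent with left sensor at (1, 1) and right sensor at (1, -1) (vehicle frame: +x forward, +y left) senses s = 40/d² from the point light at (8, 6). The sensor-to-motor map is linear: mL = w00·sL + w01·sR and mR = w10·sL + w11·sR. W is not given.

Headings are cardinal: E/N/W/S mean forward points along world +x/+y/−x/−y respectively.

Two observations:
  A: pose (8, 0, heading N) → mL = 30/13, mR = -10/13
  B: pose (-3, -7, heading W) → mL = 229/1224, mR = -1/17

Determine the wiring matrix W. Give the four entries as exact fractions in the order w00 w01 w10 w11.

1 1/2 -1/2 0

obs A: pose=(8,0,N) → sL=20/13, sR=20/13, mL=30/13, mR=-10/13
obs B: pose=(-3,-7,W) → sL=2/17, sR=5/36, mL=229/1224, mR=-1/17
sensor matrix S = [[20/13, 20/13], [2/17, 5/36]]; det S = 5/153
solve [mL_A; mL_B] = S·[w00; w01] and [mR_A; mR_B] = S·[w10; w11]:
  w00 = 1, w01 = 1/2, w10 = -1/2, w11 = 0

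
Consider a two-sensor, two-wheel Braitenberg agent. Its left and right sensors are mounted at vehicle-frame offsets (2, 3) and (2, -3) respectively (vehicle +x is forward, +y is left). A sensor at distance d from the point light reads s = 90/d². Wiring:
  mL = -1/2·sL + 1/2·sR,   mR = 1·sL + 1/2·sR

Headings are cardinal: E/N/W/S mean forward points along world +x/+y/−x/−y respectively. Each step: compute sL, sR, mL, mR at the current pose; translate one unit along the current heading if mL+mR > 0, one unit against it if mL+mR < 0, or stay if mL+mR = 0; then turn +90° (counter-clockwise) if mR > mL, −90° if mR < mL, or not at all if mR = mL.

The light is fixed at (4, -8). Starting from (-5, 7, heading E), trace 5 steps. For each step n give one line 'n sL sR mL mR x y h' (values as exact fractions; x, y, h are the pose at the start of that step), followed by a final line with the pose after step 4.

0 90/373 90/193 8100/71989 34155/71989 -5 7 E
1 9/41 45/157 216/6437 4671/12874 -4 7 N
2 90/269 90/461 -8640/124009 53595/124009 -4 8 W
3 45/116 9/34 -243/3944 513/986 -5 8 S
4 90/373 90/193 8100/71989 34155/71989 -5 7 E
final -4 7 N

n=0: pose=(-5,7,E); sL=90/373, sR=90/193; mL=8100/71989, mR=34155/71989; mL+mR=42255/71989 → advance +1; mR−mL=135/373 → turn +1·90°
n=1: pose=(-4,7,N); sL=9/41, sR=45/157; mL=216/6437, mR=4671/12874; mL+mR=5103/12874 → advance +1; mR−mL=27/82 → turn +1·90°
n=2: pose=(-4,8,W); sL=90/269, sR=90/461; mL=-8640/124009, mR=53595/124009; mL+mR=44955/124009 → advance +1; mR−mL=135/269 → turn +1·90°
n=3: pose=(-5,8,S); sL=45/116, sR=9/34; mL=-243/3944, mR=513/986; mL+mR=1809/3944 → advance +1; mR−mL=135/232 → turn +1·90°
n=4: pose=(-5,7,E); sL=90/373, sR=90/193; mL=8100/71989, mR=34155/71989; mL+mR=42255/71989 → advance +1; mR−mL=135/373 → turn +1·90°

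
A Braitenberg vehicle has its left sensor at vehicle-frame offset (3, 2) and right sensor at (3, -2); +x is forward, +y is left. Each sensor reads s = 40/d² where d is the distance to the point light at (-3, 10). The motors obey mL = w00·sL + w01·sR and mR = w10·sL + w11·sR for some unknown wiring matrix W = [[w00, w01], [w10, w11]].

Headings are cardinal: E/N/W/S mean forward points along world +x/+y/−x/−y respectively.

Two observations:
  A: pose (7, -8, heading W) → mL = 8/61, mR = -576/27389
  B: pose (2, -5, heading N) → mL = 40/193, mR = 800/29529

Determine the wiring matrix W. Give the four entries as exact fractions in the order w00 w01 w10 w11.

0 1 1/2 -1/2

obs A: pose=(7,-8,W) → sL=40/449, sR=8/61, mL=8/61, mR=-576/27389
obs B: pose=(2,-5,N) → sL=40/153, sR=40/193, mL=40/193, mR=800/29529
sensor matrix S = [[40/449, 8/61], [40/153, 40/193]]; det S = -12797440/808769781
solve [mL_A; mL_B] = S·[w00; w01] and [mR_A; mR_B] = S·[w10; w11]:
  w00 = 0, w01 = 1, w10 = 1/2, w11 = -1/2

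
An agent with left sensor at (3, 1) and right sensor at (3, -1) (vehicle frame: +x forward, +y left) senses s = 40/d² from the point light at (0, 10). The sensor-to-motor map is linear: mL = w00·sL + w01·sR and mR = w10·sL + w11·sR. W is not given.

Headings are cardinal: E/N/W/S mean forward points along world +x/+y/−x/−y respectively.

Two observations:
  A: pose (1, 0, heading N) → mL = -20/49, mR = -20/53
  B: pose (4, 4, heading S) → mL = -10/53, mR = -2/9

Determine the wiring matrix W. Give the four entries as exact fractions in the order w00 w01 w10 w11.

-1/2 0 0 -1/2

obs A: pose=(1,0,N) → sL=40/49, sR=40/53, mL=-20/49, mR=-20/53
obs B: pose=(4,4,S) → sL=20/53, sR=4/9, mL=-10/53, mR=-2/9
sensor matrix S = [[40/49, 40/53], [20/53, 4/9]]; det S = 96640/1238769
solve [mL_A; mL_B] = S·[w00; w01] and [mR_A; mR_B] = S·[w10; w11]:
  w00 = -1/2, w01 = 0, w10 = 0, w11 = -1/2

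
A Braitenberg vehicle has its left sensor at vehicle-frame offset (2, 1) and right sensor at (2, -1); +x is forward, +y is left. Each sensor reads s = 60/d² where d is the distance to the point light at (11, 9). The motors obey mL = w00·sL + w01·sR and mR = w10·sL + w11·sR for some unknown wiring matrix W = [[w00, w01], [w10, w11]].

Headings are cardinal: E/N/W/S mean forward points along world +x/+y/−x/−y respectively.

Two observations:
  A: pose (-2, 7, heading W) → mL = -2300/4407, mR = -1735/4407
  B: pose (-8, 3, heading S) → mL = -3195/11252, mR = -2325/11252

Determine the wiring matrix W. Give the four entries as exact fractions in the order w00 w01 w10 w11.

-1 -1 -1/2 -1

obs A: pose=(-2,7,W) → sL=10/39, sR=30/113, mL=-2300/4407, mR=-1735/4407
obs B: pose=(-8,3,S) → sL=15/97, sR=15/116, mL=-3195/11252, mR=-2325/11252
sensor matrix S = [[10/39, 30/113], [15/97, 15/116]]; det S = -65275/8264594
solve [mL_A; mL_B] = S·[w00; w01] and [mR_A; mR_B] = S·[w10; w11]:
  w00 = -1, w01 = -1, w10 = -1/2, w11 = -1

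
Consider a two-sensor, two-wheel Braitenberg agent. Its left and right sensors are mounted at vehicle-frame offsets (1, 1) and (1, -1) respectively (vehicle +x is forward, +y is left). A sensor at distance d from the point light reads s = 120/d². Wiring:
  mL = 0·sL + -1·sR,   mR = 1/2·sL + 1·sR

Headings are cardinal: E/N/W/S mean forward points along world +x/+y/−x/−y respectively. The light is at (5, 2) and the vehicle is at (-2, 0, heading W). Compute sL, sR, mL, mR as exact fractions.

120/73 24/13 -24/13 2532/949

left sensor world pos  = (-3, -1); dL² = 73
right sensor world pos = (-3, 1); dR² = 65
sL = 120/73 = 120/73
sR = 120/65 = 24/13
mL = 0·sL + -1·sR = -24/13
mR = 1/2·sL + 1·sR = 2532/949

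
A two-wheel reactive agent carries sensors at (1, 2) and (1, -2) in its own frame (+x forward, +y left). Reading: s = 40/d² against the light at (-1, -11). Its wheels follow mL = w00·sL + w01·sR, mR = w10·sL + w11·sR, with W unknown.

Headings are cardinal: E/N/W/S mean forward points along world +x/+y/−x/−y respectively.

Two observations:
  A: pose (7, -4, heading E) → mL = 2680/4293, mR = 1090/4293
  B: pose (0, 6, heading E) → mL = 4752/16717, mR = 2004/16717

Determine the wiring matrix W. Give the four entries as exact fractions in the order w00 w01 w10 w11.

obs A: pose=(7,-4,E) → sL=20/81, sR=20/53, mL=2680/4293, mR=1090/4293
obs B: pose=(0,6,E) → sL=8/73, sR=40/229, mL=4752/16717, mR=2004/16717
sensor matrix S = [[20/81, 20/53], [8/73, 40/229]]; det S = 127360/71766081
solve [mL_A; mL_B] = S·[w00; w01] and [mR_A; mR_B] = S·[w10; w11]:
  w00 = 1, w01 = 1, w10 = -1/2, w11 = 1

1 1 -1/2 1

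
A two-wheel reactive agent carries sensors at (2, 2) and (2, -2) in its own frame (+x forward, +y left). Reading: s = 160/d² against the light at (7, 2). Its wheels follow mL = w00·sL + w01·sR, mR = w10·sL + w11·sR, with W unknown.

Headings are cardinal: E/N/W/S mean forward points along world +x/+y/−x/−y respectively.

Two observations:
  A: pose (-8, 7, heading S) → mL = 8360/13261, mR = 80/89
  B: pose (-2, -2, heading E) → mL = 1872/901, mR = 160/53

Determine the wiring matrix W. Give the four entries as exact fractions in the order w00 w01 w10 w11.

obs A: pose=(-8,7,S) → sL=80/89, sR=80/149, mL=8360/13261, mR=80/89
obs B: pose=(-2,-2,E) → sL=160/53, sR=32/17, mL=1872/901, mR=160/53
sensor matrix S = [[80/89, 80/149], [160/53, 32/17]]; det S = 849920/11948161
solve [mL_A; mL_B] = S·[w00; w01] and [mR_A; mR_B] = S·[w10; w11]:
  w00 = 1, w01 = -1/2, w10 = 1, w11 = 0

1 -1/2 1 0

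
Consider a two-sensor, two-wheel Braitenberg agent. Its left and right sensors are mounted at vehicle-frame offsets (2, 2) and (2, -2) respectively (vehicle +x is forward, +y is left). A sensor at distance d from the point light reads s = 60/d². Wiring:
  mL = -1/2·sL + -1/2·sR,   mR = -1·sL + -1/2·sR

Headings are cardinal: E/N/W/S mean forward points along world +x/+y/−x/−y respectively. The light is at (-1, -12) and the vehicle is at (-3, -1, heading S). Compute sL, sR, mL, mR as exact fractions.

20/27 60/97 -1780/2619 -2750/2619

left sensor world pos  = (-1, -3); dL² = 81
right sensor world pos = (-5, -3); dR² = 97
sL = 60/81 = 20/27
sR = 60/97 = 60/97
mL = -1/2·sL + -1/2·sR = -1780/2619
mR = -1·sL + -1/2·sR = -2750/2619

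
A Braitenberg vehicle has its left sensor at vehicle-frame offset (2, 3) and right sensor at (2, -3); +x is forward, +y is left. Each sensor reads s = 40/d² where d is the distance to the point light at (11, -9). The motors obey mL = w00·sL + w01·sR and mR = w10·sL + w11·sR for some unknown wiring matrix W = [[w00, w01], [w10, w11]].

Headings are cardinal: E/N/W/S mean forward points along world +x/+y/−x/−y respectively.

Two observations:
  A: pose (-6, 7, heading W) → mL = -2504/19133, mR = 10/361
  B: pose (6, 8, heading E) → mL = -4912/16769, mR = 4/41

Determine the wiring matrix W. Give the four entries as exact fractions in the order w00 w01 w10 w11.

obs A: pose=(-6,7,W) → sL=4/53, sR=20/361, mL=-2504/19133, mR=10/361
obs B: pose=(6,8,E) → sL=40/409, sR=8/41, mL=-4912/16769, mR=4/41
sensor matrix S = [[4/53, 20/361], [40/409, 8/41]]; det S = 2986368/320841277
solve [mL_A; mL_B] = S·[w00; w01] and [mR_A; mR_B] = S·[w10; w11]:
  w00 = -1, w01 = -1, w10 = 0, w11 = 1/2

-1 -1 0 1/2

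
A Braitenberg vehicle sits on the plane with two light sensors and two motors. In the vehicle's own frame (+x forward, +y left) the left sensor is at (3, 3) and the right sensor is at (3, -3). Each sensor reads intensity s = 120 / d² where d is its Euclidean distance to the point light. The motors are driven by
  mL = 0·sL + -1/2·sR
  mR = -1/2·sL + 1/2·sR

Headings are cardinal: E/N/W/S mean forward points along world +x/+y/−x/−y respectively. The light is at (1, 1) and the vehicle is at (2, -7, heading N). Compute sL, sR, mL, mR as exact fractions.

120/29 120/41 -60/41 -720/1189

left sensor world pos  = (-1, -4); dL² = 29
right sensor world pos = (5, -4); dR² = 41
sL = 120/29 = 120/29
sR = 120/41 = 120/41
mL = 0·sL + -1/2·sR = -60/41
mR = -1/2·sL + 1/2·sR = -720/1189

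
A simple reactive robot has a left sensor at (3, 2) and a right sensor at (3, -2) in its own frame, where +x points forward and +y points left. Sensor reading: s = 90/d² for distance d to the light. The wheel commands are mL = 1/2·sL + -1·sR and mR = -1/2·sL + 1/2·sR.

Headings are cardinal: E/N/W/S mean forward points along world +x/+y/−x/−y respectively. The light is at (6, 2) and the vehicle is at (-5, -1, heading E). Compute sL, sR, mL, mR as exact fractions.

18/13 90/89 -369/1157 -216/1157

left sensor world pos  = (-2, 1); dL² = 65
right sensor world pos = (-2, -3); dR² = 89
sL = 90/65 = 18/13
sR = 90/89 = 90/89
mL = 1/2·sL + -1·sR = -369/1157
mR = -1/2·sL + 1/2·sR = -216/1157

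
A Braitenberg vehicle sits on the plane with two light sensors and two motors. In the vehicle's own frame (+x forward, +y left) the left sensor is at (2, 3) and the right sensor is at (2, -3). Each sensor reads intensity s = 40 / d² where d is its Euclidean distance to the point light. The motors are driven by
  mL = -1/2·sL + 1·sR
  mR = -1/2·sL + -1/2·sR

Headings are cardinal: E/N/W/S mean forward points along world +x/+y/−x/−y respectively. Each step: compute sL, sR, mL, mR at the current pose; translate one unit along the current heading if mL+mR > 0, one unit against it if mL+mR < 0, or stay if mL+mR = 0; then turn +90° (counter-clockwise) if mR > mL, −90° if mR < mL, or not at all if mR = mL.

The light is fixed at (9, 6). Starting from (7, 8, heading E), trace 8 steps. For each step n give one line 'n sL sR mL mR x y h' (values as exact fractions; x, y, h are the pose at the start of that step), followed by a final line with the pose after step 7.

0 8/5 40 196/5 -104/5 7 8 E
1 10 5/2 -5/2 -25/4 8 8 S
2 40/9 8/9 -4/3 -8/3 8 9 W
3 20/17 20/17 10/17 -20/17 9 9 N
4 40/29 8 212/29 -136/29 9 8 E
5 5/2 10 35/4 -25/4 10 8 S
6 8 40/17 -28/17 -88/17 10 7 W
7 4 20/17 -14/17 -44/17 11 7 N
final 11 6 E

n=0: pose=(7,8,E); sL=8/5, sR=40; mL=196/5, mR=-104/5; mL+mR=92/5 → advance +1; mR−mL=-60 → turn -1·90°
n=1: pose=(8,8,S); sL=10, sR=5/2; mL=-5/2, mR=-25/4; mL+mR=-35/4 → advance -1; mR−mL=-15/4 → turn -1·90°
n=2: pose=(8,9,W); sL=40/9, sR=8/9; mL=-4/3, mR=-8/3; mL+mR=-4 → advance -1; mR−mL=-4/3 → turn -1·90°
n=3: pose=(9,9,N); sL=20/17, sR=20/17; mL=10/17, mR=-20/17; mL+mR=-10/17 → advance -1; mR−mL=-30/17 → turn -1·90°
n=4: pose=(9,8,E); sL=40/29, sR=8; mL=212/29, mR=-136/29; mL+mR=76/29 → advance +1; mR−mL=-12 → turn -1·90°
n=5: pose=(10,8,S); sL=5/2, sR=10; mL=35/4, mR=-25/4; mL+mR=5/2 → advance +1; mR−mL=-15 → turn -1·90°
n=6: pose=(10,7,W); sL=8, sR=40/17; mL=-28/17, mR=-88/17; mL+mR=-116/17 → advance -1; mR−mL=-60/17 → turn -1·90°
n=7: pose=(11,7,N); sL=4, sR=20/17; mL=-14/17, mR=-44/17; mL+mR=-58/17 → advance -1; mR−mL=-30/17 → turn -1·90°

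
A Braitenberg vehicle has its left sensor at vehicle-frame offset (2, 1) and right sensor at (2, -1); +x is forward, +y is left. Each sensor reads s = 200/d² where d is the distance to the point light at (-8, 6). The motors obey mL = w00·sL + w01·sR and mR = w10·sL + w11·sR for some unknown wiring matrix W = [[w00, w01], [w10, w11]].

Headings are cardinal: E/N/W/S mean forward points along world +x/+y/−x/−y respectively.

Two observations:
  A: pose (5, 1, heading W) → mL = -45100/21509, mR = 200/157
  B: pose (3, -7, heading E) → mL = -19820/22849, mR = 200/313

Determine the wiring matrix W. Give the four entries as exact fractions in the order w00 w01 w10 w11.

obs A: pose=(5,1,W) → sL=200/157, sR=200/137, mL=-45100/21509, mR=200/157
obs B: pose=(3,-7,E) → sL=200/313, sR=40/73, mL=-19820/22849, mR=200/313
sensor matrix S = [[200/157, 200/137], [200/313, 40/73]]; det S = -115392000/491459141
solve [mL_A; mL_B] = S·[w00; w01] and [mR_A; mR_B] = S·[w10; w11]:
  w00 = -1/2, w01 = -1, w10 = 1, w11 = 0

-1/2 -1 1 0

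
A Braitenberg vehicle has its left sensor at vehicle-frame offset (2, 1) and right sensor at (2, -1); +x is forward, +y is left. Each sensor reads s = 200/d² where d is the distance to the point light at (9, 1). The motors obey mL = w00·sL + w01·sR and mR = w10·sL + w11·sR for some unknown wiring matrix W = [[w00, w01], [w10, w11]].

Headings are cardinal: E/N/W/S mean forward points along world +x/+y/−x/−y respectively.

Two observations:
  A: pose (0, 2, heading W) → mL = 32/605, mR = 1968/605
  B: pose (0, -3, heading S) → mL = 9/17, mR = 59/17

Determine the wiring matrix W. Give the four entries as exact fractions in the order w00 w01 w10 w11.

1 -1 1 1

obs A: pose=(0,2,W) → sL=200/121, sR=8/5, mL=32/605, mR=1968/605
obs B: pose=(0,-3,S) → sL=2, sR=25/17, mL=9/17, mR=59/17
sensor matrix S = [[200/121, 8/5], [2, 25/17]]; det S = -7912/10285
solve [mL_A; mL_B] = S·[w00; w01] and [mR_A; mR_B] = S·[w10; w11]:
  w00 = 1, w01 = -1, w10 = 1, w11 = 1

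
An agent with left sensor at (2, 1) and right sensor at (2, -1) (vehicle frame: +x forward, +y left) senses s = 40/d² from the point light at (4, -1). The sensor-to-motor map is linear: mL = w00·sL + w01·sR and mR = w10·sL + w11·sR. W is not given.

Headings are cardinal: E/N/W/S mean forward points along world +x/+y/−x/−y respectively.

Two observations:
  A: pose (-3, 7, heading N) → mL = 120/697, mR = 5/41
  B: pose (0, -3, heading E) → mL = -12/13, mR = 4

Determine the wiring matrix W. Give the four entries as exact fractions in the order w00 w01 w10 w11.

-1/2 1 1/2 0

obs A: pose=(-3,7,N) → sL=10/41, sR=5/17, mL=120/697, mR=5/41
obs B: pose=(0,-3,E) → sL=8, sR=40/13, mL=-12/13, mR=4
sensor matrix S = [[10/41, 5/17], [8, 40/13]]; det S = -14520/9061
solve [mL_A; mL_B] = S·[w00; w01] and [mR_A; mR_B] = S·[w10; w11]:
  w00 = -1/2, w01 = 1, w10 = 1/2, w11 = 0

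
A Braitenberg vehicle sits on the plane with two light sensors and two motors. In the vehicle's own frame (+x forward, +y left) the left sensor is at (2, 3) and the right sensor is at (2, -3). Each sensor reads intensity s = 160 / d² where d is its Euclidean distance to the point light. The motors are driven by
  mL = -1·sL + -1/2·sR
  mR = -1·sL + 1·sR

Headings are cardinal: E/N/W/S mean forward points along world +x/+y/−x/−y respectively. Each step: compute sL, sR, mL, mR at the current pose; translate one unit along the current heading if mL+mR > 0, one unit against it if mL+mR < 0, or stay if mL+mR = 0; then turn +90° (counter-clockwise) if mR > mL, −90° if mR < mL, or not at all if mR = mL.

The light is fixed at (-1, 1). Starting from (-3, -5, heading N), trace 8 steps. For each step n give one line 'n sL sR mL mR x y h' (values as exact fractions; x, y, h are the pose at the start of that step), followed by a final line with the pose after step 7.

0 160/41 160/17 -6000/697 3840/697 -3 -5 N
1 40/29 5 -225/58 105/29 -3 -6 W
2 32/17 160/97 -4464/1649 -384/1649 -2 -6 S
3 16 80/41 -696/41 -576/41 -2 -5 E
4 160/41 160/17 -6000/697 3840/697 -3 -5 N
5 40/29 5 -225/58 105/29 -3 -6 W
6 32/17 160/97 -4464/1649 -384/1649 -2 -6 S
7 16 80/41 -696/41 -576/41 -2 -5 E
final -3 -5 N

n=0: pose=(-3,-5,N); sL=160/41, sR=160/17; mL=-6000/697, mR=3840/697; mL+mR=-2160/697 → advance -1; mR−mL=240/17 → turn +1·90°
n=1: pose=(-3,-6,W); sL=40/29, sR=5; mL=-225/58, mR=105/29; mL+mR=-15/58 → advance -1; mR−mL=15/2 → turn +1·90°
n=2: pose=(-2,-6,S); sL=32/17, sR=160/97; mL=-4464/1649, mR=-384/1649; mL+mR=-4848/1649 → advance -1; mR−mL=240/97 → turn +1·90°
n=3: pose=(-2,-5,E); sL=16, sR=80/41; mL=-696/41, mR=-576/41; mL+mR=-1272/41 → advance -1; mR−mL=120/41 → turn +1·90°
n=4: pose=(-3,-5,N); sL=160/41, sR=160/17; mL=-6000/697, mR=3840/697; mL+mR=-2160/697 → advance -1; mR−mL=240/17 → turn +1·90°
n=5: pose=(-3,-6,W); sL=40/29, sR=5; mL=-225/58, mR=105/29; mL+mR=-15/58 → advance -1; mR−mL=15/2 → turn +1·90°
n=6: pose=(-2,-6,S); sL=32/17, sR=160/97; mL=-4464/1649, mR=-384/1649; mL+mR=-4848/1649 → advance -1; mR−mL=240/97 → turn +1·90°
n=7: pose=(-2,-5,E); sL=16, sR=80/41; mL=-696/41, mR=-576/41; mL+mR=-1272/41 → advance -1; mR−mL=120/41 → turn +1·90°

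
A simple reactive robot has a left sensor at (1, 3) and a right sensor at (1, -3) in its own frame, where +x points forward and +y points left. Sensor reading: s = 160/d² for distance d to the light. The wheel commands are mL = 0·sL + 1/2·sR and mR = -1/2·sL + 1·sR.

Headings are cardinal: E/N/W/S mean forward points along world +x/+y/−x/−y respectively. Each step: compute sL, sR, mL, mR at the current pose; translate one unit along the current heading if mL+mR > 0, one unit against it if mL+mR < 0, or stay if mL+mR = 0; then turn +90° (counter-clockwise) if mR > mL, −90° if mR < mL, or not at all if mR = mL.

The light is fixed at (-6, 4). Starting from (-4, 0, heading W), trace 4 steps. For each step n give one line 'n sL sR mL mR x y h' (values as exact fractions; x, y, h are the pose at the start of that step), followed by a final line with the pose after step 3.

0 16/5 80 40 392/5 -4 0 W
1 160/41 160/29 80/29 4240/1189 -5 0 S
2 20 40/17 20/17 -130/17 -5 -1 E
3 32/9 32/9 16/9 16/9 -6 -1 S
final -6 -2 S

n=0: pose=(-4,0,W); sL=16/5, sR=80; mL=40, mR=392/5; mL+mR=592/5 → advance +1; mR−mL=192/5 → turn +1·90°
n=1: pose=(-5,0,S); sL=160/41, sR=160/29; mL=80/29, mR=4240/1189; mL+mR=7520/1189 → advance +1; mR−mL=960/1189 → turn +1·90°
n=2: pose=(-5,-1,E); sL=20, sR=40/17; mL=20/17, mR=-130/17; mL+mR=-110/17 → advance -1; mR−mL=-150/17 → turn -1·90°
n=3: pose=(-6,-1,S); sL=32/9, sR=32/9; mL=16/9, mR=16/9; mL+mR=32/9 → advance +1; mR−mL=0 → turn +0·90°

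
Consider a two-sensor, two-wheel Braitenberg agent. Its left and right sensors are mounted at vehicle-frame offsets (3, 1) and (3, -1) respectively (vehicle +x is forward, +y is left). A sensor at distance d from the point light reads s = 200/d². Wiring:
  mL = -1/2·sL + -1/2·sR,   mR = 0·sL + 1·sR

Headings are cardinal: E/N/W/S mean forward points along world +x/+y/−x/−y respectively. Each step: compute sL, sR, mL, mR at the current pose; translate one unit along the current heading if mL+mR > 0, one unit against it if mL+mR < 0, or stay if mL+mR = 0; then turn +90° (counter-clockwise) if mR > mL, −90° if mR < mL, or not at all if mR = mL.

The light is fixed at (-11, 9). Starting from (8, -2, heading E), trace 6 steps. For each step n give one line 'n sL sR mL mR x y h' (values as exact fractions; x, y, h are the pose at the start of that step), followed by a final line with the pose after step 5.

n=0: pose=(8,-2,E); sL=25/73, sR=50/157; mL=-7575/22922, mR=50/157; mL+mR=-275/22922 → advance -1; mR−mL=14875/22922 → turn +1·90°
n=1: pose=(7,-2,N); sL=200/353, sR=8/17; mL=-3112/6001, mR=8/17; mL+mR=-288/6001 → advance -1; mR−mL=5936/6001 → turn +1·90°
n=2: pose=(7,-3,W); sL=100/197, sR=100/173; mL=-18500/34081, mR=100/173; mL+mR=1200/34081 → advance +1; mR−mL=38200/34081 → turn +1·90°
n=3: pose=(6,-3,S); sL=200/549, sR=200/481; mL=-103000/264069, mR=200/481; mL+mR=6800/264069 → advance +1; mR−mL=212800/264069 → turn +1·90°
n=4: pose=(6,-4,E); sL=25/68, sR=50/149; mL=-7125/20264, mR=50/149; mL+mR=-325/20264 → advance -1; mR−mL=13925/20264 → turn +1·90°
n=5: pose=(5,-4,N); sL=8/13, sR=200/389; mL=-2856/5057, mR=200/389; mL+mR=-256/5057 → advance -1; mR−mL=5456/5057 → turn +1·90°

0 25/73 50/157 -7575/22922 50/157 8 -2 E
1 200/353 8/17 -3112/6001 8/17 7 -2 N
2 100/197 100/173 -18500/34081 100/173 7 -3 W
3 200/549 200/481 -103000/264069 200/481 6 -3 S
4 25/68 50/149 -7125/20264 50/149 6 -4 E
5 8/13 200/389 -2856/5057 200/389 5 -4 N
final 5 -5 W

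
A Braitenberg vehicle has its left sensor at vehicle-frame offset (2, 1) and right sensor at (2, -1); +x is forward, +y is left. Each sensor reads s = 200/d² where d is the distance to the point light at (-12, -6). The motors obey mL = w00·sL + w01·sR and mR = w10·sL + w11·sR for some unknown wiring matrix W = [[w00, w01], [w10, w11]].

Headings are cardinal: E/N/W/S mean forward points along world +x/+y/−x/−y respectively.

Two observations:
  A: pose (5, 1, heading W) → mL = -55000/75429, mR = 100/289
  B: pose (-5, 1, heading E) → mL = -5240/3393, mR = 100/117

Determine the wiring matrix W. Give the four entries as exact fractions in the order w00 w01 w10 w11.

obs A: pose=(5,1,W) → sL=200/261, sR=200/289, mL=-55000/75429, mR=100/289
obs B: pose=(-5,1,E) → sL=40/29, sR=200/117, mL=-5240/3393, mR=100/117
sensor matrix S = [[200/261, 200/289], [40/29, 200/117]]; det S = 3136000/8825193
solve [mL_A; mL_B] = S·[w00; w01] and [mR_A; mR_B] = S·[w10; w11]:
  w00 = -1/2, w01 = -1/2, w10 = 0, w11 = 1/2

-1/2 -1/2 0 1/2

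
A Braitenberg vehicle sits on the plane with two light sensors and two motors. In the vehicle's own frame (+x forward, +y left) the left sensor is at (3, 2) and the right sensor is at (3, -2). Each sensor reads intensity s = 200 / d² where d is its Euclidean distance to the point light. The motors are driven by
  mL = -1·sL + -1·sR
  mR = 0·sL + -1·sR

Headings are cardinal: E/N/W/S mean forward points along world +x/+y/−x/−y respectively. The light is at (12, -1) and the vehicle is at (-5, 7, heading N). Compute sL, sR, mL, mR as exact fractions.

left sensor world pos  = (-7, 10); dL² = 482
right sensor world pos = (-3, 10); dR² = 346
sL = 200/482 = 100/241
sR = 200/346 = 100/173
mL = -1·sL + -1·sR = -41400/41693
mR = 0·sL + -1·sR = -100/173

100/241 100/173 -41400/41693 -100/173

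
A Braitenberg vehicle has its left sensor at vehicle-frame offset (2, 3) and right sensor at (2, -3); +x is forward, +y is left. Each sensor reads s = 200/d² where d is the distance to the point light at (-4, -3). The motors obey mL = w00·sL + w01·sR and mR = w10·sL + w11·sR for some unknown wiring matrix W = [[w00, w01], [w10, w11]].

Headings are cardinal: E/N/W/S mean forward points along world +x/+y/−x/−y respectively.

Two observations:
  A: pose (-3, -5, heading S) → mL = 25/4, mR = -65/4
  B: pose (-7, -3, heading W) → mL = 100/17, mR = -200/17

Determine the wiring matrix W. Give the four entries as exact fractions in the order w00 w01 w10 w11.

1 0 -1 -1

obs A: pose=(-3,-5,S) → sL=25/4, sR=10, mL=25/4, mR=-65/4
obs B: pose=(-7,-3,W) → sL=100/17, sR=100/17, mL=100/17, mR=-200/17
sensor matrix S = [[25/4, 10], [100/17, 100/17]]; det S = -375/17
solve [mL_A; mL_B] = S·[w00; w01] and [mR_A; mR_B] = S·[w10; w11]:
  w00 = 1, w01 = 0, w10 = -1, w11 = -1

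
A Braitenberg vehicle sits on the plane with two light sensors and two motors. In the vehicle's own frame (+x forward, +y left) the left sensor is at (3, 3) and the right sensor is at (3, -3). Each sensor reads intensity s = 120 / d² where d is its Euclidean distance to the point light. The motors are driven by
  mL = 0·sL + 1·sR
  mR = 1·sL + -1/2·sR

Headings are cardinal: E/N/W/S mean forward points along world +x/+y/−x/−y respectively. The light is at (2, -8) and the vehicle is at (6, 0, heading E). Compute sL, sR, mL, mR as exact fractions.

12/17 60/37 60/37 -66/629

left sensor world pos  = (9, 3); dL² = 170
right sensor world pos = (9, -3); dR² = 74
sL = 120/170 = 12/17
sR = 120/74 = 60/37
mL = 0·sL + 1·sR = 60/37
mR = 1·sL + -1/2·sR = -66/629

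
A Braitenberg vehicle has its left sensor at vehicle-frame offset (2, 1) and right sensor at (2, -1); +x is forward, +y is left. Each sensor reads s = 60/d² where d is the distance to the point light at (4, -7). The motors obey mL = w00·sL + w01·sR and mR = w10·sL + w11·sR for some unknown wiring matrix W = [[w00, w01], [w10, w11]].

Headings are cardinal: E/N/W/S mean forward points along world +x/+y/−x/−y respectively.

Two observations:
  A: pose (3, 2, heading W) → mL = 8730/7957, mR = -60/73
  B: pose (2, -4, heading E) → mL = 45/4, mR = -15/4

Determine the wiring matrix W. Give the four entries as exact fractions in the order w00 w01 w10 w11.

obs A: pose=(3,2,W) → sL=60/73, sR=60/109, mL=8730/7957, mR=-60/73
obs B: pose=(2,-4,E) → sL=15/4, sR=15, mL=45/4, mR=-15/4
sensor matrix S = [[60/73, 60/109], [15/4, 15]]; det S = 81675/7957
solve [mL_A; mL_B] = S·[w00; w01] and [mR_A; mR_B] = S·[w10; w11]:
  w00 = 1, w01 = 1/2, w10 = -1, w11 = 0

1 1/2 -1 0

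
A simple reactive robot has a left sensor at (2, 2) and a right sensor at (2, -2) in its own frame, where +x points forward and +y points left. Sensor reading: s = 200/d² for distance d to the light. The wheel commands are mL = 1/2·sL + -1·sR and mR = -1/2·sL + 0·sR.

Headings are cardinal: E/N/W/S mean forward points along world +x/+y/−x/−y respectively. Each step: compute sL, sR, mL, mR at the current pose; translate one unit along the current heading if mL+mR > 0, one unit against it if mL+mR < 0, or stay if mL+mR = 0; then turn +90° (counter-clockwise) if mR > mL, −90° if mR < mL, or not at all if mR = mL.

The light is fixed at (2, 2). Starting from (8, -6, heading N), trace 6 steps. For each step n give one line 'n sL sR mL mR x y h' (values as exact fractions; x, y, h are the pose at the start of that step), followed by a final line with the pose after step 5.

0 50/13 2 -1/13 -25/13 8 -6 N
1 200/113 40/37 -820/4181 -100/113 8 -7 E
2 20/17 20/13 -210/221 -10/17 7 -7 S
3 40/17 200/149 -420/2533 -20/17 7 -6 E
4 25/17 25/13 -525/442 -25/34 6 -6 S
5 200/61 200/117 -500/7137 -100/61 6 -5 E
final 5 -5 S

n=0: pose=(8,-6,N); sL=50/13, sR=2; mL=-1/13, mR=-25/13; mL+mR=-2 → advance -1; mR−mL=-24/13 → turn -1·90°
n=1: pose=(8,-7,E); sL=200/113, sR=40/37; mL=-820/4181, mR=-100/113; mL+mR=-40/37 → advance -1; mR−mL=-2880/4181 → turn -1·90°
n=2: pose=(7,-7,S); sL=20/17, sR=20/13; mL=-210/221, mR=-10/17; mL+mR=-20/13 → advance -1; mR−mL=80/221 → turn +1·90°
n=3: pose=(7,-6,E); sL=40/17, sR=200/149; mL=-420/2533, mR=-20/17; mL+mR=-200/149 → advance -1; mR−mL=-2560/2533 → turn -1·90°
n=4: pose=(6,-6,S); sL=25/17, sR=25/13; mL=-525/442, mR=-25/34; mL+mR=-25/13 → advance -1; mR−mL=100/221 → turn +1·90°
n=5: pose=(6,-5,E); sL=200/61, sR=200/117; mL=-500/7137, mR=-100/61; mL+mR=-200/117 → advance -1; mR−mL=-11200/7137 → turn -1·90°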